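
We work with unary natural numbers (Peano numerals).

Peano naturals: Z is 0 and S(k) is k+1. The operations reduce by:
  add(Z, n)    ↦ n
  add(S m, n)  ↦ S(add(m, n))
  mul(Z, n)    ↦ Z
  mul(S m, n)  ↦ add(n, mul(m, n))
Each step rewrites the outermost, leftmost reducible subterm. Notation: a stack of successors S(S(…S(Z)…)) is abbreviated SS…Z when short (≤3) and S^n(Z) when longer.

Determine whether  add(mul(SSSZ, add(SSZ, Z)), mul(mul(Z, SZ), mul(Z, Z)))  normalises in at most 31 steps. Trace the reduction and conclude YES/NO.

  start: add(mul(SSSZ, add(SSZ, Z)), mul(mul(Z, SZ), mul(Z, Z)))
  →1  add(add(add(SSZ, Z), mul(SSZ, add(SSZ, Z))), mul(mul(Z, SZ), mul(Z, Z)))
  →2  add(add(S(add(SZ, Z)), mul(SSZ, add(SSZ, Z))), mul(mul(Z, SZ), mul(Z, Z)))
  →3  add(S(add(add(SZ, Z), mul(SSZ, add(SSZ, Z)))), mul(mul(Z, SZ), mul(Z, Z)))
  →4  S(add(add(add(SZ, Z), mul(SSZ, add(SSZ, Z))), mul(mul(Z, SZ), mul(Z, Z))))
  →5  S(add(add(S(add(Z, Z)), mul(SSZ, add(SSZ, Z))), mul(mul(Z, SZ), mul(Z, Z))))
  →6  S(add(S(add(add(Z, Z), mul(SSZ, add(SSZ, Z)))), mul(mul(Z, SZ), mul(Z, Z))))
  →7  S(S(add(add(add(Z, Z), mul(SSZ, add(SSZ, Z))), mul(mul(Z, SZ), mul(Z, Z)))))
  →8  S(S(add(add(Z, mul(SSZ, add(SSZ, Z))), mul(mul(Z, SZ), mul(Z, Z)))))
  →9  S(S(add(mul(SSZ, add(SSZ, Z)), mul(mul(Z, SZ), mul(Z, Z)))))
  →10  S(S(add(add(add(SSZ, Z), mul(SZ, add(SSZ, Z))), mul(mul(Z, SZ), mul(Z, Z)))))
  →11  S(S(add(add(S(add(SZ, Z)), mul(SZ, add(SSZ, Z))), mul(mul(Z, SZ), mul(Z, Z)))))
  →12  S(S(add(S(add(add(SZ, Z), mul(SZ, add(SSZ, Z)))), mul(mul(Z, SZ), mul(Z, Z)))))
  →13  S(S(S(add(add(add(SZ, Z), mul(SZ, add(SSZ, Z))), mul(mul(Z, SZ), mul(Z, Z))))))
  →14  S(S(S(add(add(S(add(Z, Z)), mul(SZ, add(SSZ, Z))), mul(mul(Z, SZ), mul(Z, Z))))))
  →15  S(S(S(add(S(add(add(Z, Z), mul(SZ, add(SSZ, Z)))), mul(mul(Z, SZ), mul(Z, Z))))))
  →16  S(S(S(S(add(add(add(Z, Z), mul(SZ, add(SSZ, Z))), mul(mul(Z, SZ), mul(Z, Z)))))))
  →17  S(S(S(S(add(add(Z, mul(SZ, add(SSZ, Z))), mul(mul(Z, SZ), mul(Z, Z)))))))
  →18  S(S(S(S(add(mul(SZ, add(SSZ, Z)), mul(mul(Z, SZ), mul(Z, Z)))))))
  →19  S(S(S(S(add(add(add(SSZ, Z), mul(Z, add(SSZ, Z))), mul(mul(Z, SZ), mul(Z, Z)))))))
  →20  S(S(S(S(add(add(S(add(SZ, Z)), mul(Z, add(SSZ, Z))), mul(mul(Z, SZ), mul(Z, Z)))))))
  →21  S(S(S(S(add(S(add(add(SZ, Z), mul(Z, add(SSZ, Z)))), mul(mul(Z, SZ), mul(Z, Z)))))))
  →22  S(S(S(S(S(add(add(add(SZ, Z), mul(Z, add(SSZ, Z))), mul(mul(Z, SZ), mul(Z, Z))))))))
  →23  S(S(S(S(S(add(add(S(add(Z, Z)), mul(Z, add(SSZ, Z))), mul(mul(Z, SZ), mul(Z, Z))))))))
  →24  S(S(S(S(S(add(S(add(add(Z, Z), mul(Z, add(SSZ, Z)))), mul(mul(Z, SZ), mul(Z, Z))))))))
  →25  S(S(S(S(S(S(add(add(add(Z, Z), mul(Z, add(SSZ, Z))), mul(mul(Z, SZ), mul(Z, Z)))))))))
  →26  S(S(S(S(S(S(add(add(Z, mul(Z, add(SSZ, Z))), mul(mul(Z, SZ), mul(Z, Z)))))))))
  →27  S(S(S(S(S(S(add(mul(Z, add(SSZ, Z)), mul(mul(Z, SZ), mul(Z, Z)))))))))
  →28  S(S(S(S(S(S(add(Z, mul(mul(Z, SZ), mul(Z, Z)))))))))
  →29  S(S(S(S(S(S(mul(mul(Z, SZ), mul(Z, Z))))))))
  →30  S(S(S(S(S(S(mul(Z, mul(Z, Z))))))))
  →31  S^6(Z)

Answer: YES — reaches normal form S^6(Z) in 31 ≤ 31 steps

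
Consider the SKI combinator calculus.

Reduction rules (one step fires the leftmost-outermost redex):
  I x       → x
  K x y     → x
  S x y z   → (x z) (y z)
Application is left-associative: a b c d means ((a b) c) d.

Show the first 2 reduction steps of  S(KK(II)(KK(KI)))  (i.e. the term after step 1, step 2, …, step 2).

Answer: after 2 steps: S(KK)

Working:
  start: S(KK(II)(KK(KI)))
  →1  S(K(KK(KI)))
  →2  S(KK)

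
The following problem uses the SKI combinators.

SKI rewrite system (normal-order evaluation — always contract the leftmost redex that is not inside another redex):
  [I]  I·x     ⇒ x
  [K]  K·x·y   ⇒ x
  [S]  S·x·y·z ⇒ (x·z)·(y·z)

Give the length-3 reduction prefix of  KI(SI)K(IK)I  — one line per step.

  start: KI(SI)K(IK)I
  [1] IK(IK)I
  [2] K(IK)I
  [3] IK

Answer: after 3 steps: IK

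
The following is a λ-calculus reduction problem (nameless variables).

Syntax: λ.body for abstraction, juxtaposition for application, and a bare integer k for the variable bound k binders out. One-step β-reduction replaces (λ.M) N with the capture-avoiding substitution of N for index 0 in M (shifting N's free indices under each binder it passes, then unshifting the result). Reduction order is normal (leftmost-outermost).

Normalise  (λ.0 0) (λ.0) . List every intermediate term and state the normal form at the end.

  start: (λ.0 0) (λ.0)
  →1  (λ.0) (λ.0)
  →2  λ.0

Answer: normal form = λ.0  (in 2 steps)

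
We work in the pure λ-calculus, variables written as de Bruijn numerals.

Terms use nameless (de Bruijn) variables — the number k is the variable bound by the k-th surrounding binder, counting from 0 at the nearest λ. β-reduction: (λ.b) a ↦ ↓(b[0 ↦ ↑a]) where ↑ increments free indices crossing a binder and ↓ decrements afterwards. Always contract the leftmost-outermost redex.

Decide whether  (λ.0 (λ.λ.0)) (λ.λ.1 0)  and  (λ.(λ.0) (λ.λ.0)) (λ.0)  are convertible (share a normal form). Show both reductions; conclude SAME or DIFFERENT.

Answer: SAME — A ⇓ λ.λ.0, B ⇓ λ.λ.0

Reduction:
Term A:
  start: (λ.0 (λ.λ.0)) (λ.λ.1 0)
  [1] (λ.λ.1 0) (λ.λ.0)
  [2] λ.(λ.λ.0) 0
  [3] λ.λ.0

Term B:
  start: (λ.(λ.0) (λ.λ.0)) (λ.0)
  [1] (λ.0) (λ.λ.0)
  [2] λ.λ.0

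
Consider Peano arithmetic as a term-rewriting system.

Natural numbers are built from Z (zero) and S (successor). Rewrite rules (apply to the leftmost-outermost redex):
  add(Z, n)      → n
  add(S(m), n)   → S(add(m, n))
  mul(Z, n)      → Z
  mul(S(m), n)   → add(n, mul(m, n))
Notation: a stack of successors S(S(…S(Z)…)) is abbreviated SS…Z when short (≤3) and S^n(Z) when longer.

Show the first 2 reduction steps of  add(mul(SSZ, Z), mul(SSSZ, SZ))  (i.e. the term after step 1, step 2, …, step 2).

Answer: after 2 steps: add(mul(SZ, Z), mul(SSSZ, SZ))

Working:
  start: add(mul(SSZ, Z), mul(SSSZ, SZ))
  step 1: add(add(Z, mul(SZ, Z)), mul(SSSZ, SZ))
  step 2: add(mul(SZ, Z), mul(SSSZ, SZ))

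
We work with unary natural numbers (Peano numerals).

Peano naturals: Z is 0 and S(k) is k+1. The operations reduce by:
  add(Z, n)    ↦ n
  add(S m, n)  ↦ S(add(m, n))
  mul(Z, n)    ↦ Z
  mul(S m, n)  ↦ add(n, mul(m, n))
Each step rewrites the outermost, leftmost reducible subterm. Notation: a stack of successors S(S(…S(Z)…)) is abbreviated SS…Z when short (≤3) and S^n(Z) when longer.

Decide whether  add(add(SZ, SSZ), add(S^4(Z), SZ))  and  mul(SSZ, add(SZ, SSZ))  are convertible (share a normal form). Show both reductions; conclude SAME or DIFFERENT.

Answer: DIFFERENT — A ⇓ S^8(Z), B ⇓ S^6(Z)

Derivation:
Term A:
  start: add(add(SZ, SSZ), add(S^4(Z), SZ))
  step 1: add(S(add(Z, SSZ)), add(S^4(Z), SZ))
  step 2: S(add(add(Z, SSZ), add(S^4(Z), SZ)))
  step 3: S(add(SSZ, add(S^4(Z), SZ)))
  step 4: S(S(add(SZ, add(S^4(Z), SZ))))
  step 5: S(S(S(add(Z, add(S^4(Z), SZ)))))
  step 6: S(S(S(add(S^4(Z), SZ))))
  step 7: S(S(S(S(add(SSSZ, SZ)))))
  step 8: S(S(S(S(S(add(SSZ, SZ))))))
  step 9: S(S(S(S(S(S(add(SZ, SZ)))))))
  step 10: S(S(S(S(S(S(S(add(Z, SZ))))))))
  step 11: S^8(Z)

Term B:
  start: mul(SSZ, add(SZ, SSZ))
  step 1: add(add(SZ, SSZ), mul(SZ, add(SZ, SSZ)))
  step 2: add(S(add(Z, SSZ)), mul(SZ, add(SZ, SSZ)))
  step 3: S(add(add(Z, SSZ), mul(SZ, add(SZ, SSZ))))
  step 4: S(add(SSZ, mul(SZ, add(SZ, SSZ))))
  step 5: S(S(add(SZ, mul(SZ, add(SZ, SSZ)))))
  step 6: S(S(S(add(Z, mul(SZ, add(SZ, SSZ))))))
  step 7: S(S(S(mul(SZ, add(SZ, SSZ)))))
  step 8: S(S(S(add(add(SZ, SSZ), mul(Z, add(SZ, SSZ))))))
  step 9: S(S(S(add(S(add(Z, SSZ)), mul(Z, add(SZ, SSZ))))))
  step 10: S(S(S(S(add(add(Z, SSZ), mul(Z, add(SZ, SSZ)))))))
  step 11: S(S(S(S(add(SSZ, mul(Z, add(SZ, SSZ)))))))
  step 12: S(S(S(S(S(add(SZ, mul(Z, add(SZ, SSZ))))))))
  step 13: S(S(S(S(S(S(add(Z, mul(Z, add(SZ, SSZ)))))))))
  step 14: S(S(S(S(S(S(mul(Z, add(SZ, SSZ))))))))
  step 15: S^6(Z)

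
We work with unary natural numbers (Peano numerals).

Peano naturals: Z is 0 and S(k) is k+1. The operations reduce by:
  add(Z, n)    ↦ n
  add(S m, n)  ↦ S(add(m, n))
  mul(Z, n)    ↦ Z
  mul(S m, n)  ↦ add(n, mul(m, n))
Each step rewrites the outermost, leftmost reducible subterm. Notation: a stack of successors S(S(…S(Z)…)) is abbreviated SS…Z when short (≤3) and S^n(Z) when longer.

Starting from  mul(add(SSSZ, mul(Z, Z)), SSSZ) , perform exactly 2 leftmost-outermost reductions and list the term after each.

Answer: after 2 steps: add(SSSZ, mul(add(SSZ, mul(Z, Z)), SSSZ))

Working:
  start: mul(add(SSSZ, mul(Z, Z)), SSSZ)
  →1  mul(S(add(SSZ, mul(Z, Z))), SSSZ)
  →2  add(SSSZ, mul(add(SSZ, mul(Z, Z)), SSSZ))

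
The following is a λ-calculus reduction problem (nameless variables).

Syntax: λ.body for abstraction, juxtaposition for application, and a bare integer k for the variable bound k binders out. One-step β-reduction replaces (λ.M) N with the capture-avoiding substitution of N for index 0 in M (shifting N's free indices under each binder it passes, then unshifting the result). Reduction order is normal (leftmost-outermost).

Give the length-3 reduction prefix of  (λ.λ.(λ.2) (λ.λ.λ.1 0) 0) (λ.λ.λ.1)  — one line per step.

Answer: after 3 steps: λ.λ.λ.1

Reduction:
  start: (λ.λ.(λ.2) (λ.λ.λ.1 0) 0) (λ.λ.λ.1)
  →1  λ.(λ.λ.λ.λ.1) (λ.λ.λ.1 0) 0
  →2  λ.(λ.λ.λ.1) 0
  →3  λ.λ.λ.1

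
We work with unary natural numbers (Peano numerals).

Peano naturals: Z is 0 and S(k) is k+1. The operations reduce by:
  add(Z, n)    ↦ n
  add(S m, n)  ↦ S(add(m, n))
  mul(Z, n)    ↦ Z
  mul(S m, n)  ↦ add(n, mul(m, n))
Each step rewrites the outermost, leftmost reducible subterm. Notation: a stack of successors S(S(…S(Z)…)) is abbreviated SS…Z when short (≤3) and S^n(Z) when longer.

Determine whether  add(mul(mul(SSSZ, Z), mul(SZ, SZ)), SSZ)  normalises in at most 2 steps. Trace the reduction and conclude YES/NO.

  start: add(mul(mul(SSSZ, Z), mul(SZ, SZ)), SSZ)
  step 1: add(mul(add(Z, mul(SSZ, Z)), mul(SZ, SZ)), SSZ)
  step 2: add(mul(mul(SSZ, Z), mul(SZ, SZ)), SSZ)

Answer: NO — after 2 steps the term is add(mul(mul(SSZ, Z), mul(SZ, SZ)), SSZ), not yet normal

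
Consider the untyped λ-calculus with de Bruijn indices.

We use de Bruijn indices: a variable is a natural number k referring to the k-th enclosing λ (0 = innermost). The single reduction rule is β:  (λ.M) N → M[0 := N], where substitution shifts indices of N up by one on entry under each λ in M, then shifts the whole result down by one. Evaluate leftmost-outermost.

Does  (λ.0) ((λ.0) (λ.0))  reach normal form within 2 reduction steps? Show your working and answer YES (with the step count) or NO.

Answer: YES — reaches normal form λ.0 in 2 ≤ 2 steps

Reduction:
  start: (λ.0) ((λ.0) (λ.0))
  [1] (λ.0) (λ.0)
  [2] λ.0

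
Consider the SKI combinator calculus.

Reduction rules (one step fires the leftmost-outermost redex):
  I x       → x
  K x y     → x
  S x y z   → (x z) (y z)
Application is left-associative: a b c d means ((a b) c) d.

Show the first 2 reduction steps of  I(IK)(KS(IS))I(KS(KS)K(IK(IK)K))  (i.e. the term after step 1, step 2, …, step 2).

  start: I(IK)(KS(IS))I(KS(KS)K(IK(IK)K))
  →1  IK(KS(IS))I(KS(KS)K(IK(IK)K))
  →2  K(KS(IS))I(KS(KS)K(IK(IK)K))

Answer: after 2 steps: K(KS(IS))I(KS(KS)K(IK(IK)K))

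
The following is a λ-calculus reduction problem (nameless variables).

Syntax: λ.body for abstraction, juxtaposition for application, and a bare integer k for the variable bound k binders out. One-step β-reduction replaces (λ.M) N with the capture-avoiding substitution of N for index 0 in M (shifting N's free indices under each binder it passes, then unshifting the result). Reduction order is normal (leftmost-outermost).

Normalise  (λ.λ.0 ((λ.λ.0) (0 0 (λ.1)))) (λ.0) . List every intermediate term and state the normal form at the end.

Answer: normal form = λ.0 (λ.0)  (in 2 steps)

Working:
  start: (λ.λ.0 ((λ.λ.0) (0 0 (λ.1)))) (λ.0)
  [1] λ.0 ((λ.λ.0) (0 0 (λ.1)))
  [2] λ.0 (λ.0)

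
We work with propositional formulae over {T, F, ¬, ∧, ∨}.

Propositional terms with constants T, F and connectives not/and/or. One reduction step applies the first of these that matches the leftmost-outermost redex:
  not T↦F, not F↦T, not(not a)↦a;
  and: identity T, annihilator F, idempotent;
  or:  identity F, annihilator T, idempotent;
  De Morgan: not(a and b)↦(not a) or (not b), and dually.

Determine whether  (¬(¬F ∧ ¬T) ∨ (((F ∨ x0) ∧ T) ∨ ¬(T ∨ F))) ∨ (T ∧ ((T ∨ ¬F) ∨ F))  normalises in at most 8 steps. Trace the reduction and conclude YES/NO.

Answer: YES — reaches normal form T in 6 ≤ 8 steps

Reduction:
  start: (¬(¬F ∧ ¬T) ∨ (((F ∨ x0) ∧ T) ∨ ¬(T ∨ F))) ∨ (T ∧ ((T ∨ ¬F) ∨ F))
  →1  ((¬¬F ∨ ¬¬T) ∨ (((F ∨ x0) ∧ T) ∨ ¬(T ∨ F))) ∨ (T ∧ ((T ∨ ¬F) ∨ F))
  →2  ((F ∨ ¬¬T) ∨ (((F ∨ x0) ∧ T) ∨ ¬(T ∨ F))) ∨ (T ∧ ((T ∨ ¬F) ∨ F))
  →3  (¬¬T ∨ (((F ∨ x0) ∧ T) ∨ ¬(T ∨ F))) ∨ (T ∧ ((T ∨ ¬F) ∨ F))
  →4  (T ∨ (((F ∨ x0) ∧ T) ∨ ¬(T ∨ F))) ∨ (T ∧ ((T ∨ ¬F) ∨ F))
  →5  T ∨ (T ∧ ((T ∨ ¬F) ∨ F))
  →6  T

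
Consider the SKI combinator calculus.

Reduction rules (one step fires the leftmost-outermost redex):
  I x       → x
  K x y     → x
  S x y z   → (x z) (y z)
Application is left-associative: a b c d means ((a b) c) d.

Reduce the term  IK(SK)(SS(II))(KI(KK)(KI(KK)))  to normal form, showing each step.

Answer: normal form = SKI  (in 5 steps)

Working:
  start: IK(SK)(SS(II))(KI(KK)(KI(KK)))
  step 1: K(SK)(SS(II))(KI(KK)(KI(KK)))
  step 2: SK(KI(KK)(KI(KK)))
  step 3: SK(I(KI(KK)))
  step 4: SK(KI(KK))
  step 5: SKI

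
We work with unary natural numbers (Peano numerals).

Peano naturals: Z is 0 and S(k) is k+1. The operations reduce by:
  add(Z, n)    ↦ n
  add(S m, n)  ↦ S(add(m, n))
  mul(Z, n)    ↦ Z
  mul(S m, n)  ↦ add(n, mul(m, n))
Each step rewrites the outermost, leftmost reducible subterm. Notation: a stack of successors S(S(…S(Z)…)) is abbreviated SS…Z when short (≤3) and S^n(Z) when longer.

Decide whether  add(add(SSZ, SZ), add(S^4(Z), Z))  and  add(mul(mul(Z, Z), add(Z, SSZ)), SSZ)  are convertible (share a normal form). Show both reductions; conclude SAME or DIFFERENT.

Term A:
  start: add(add(SSZ, SZ), add(S^4(Z), Z))
  step 1: add(S(add(SZ, SZ)), add(S^4(Z), Z))
  step 2: S(add(add(SZ, SZ), add(S^4(Z), Z)))
  step 3: S(add(S(add(Z, SZ)), add(S^4(Z), Z)))
  step 4: S(S(add(add(Z, SZ), add(S^4(Z), Z))))
  step 5: S(S(add(SZ, add(S^4(Z), Z))))
  step 6: S(S(S(add(Z, add(S^4(Z), Z)))))
  step 7: S(S(S(add(S^4(Z), Z))))
  step 8: S(S(S(S(add(SSSZ, Z)))))
  step 9: S(S(S(S(S(add(SSZ, Z))))))
  step 10: S(S(S(S(S(S(add(SZ, Z)))))))
  step 11: S(S(S(S(S(S(S(add(Z, Z))))))))
  step 12: S^7(Z)

Term B:
  start: add(mul(mul(Z, Z), add(Z, SSZ)), SSZ)
  step 1: add(mul(Z, add(Z, SSZ)), SSZ)
  step 2: add(Z, SSZ)
  step 3: SSZ

Answer: DIFFERENT — A ⇓ S^7(Z), B ⇓ SSZ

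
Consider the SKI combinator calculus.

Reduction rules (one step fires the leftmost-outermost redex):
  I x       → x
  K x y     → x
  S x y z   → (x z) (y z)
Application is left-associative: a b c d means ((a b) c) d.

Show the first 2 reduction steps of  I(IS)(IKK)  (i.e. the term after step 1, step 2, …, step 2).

  start: I(IS)(IKK)
  →1  IS(IKK)
  →2  S(IKK)

Answer: after 2 steps: S(IKK)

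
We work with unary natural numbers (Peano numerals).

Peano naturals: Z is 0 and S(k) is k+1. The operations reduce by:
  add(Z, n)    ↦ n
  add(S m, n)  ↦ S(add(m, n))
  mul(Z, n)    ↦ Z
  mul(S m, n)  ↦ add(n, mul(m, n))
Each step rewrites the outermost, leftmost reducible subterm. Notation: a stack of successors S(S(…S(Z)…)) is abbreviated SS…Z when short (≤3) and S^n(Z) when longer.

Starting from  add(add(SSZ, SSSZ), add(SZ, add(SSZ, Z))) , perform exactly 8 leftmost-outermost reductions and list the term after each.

Answer: after 8 steps: S(S(S(S(S(add(Z, add(SZ, add(SSZ, Z))))))))

Reduction:
  start: add(add(SSZ, SSSZ), add(SZ, add(SSZ, Z)))
  [1] add(S(add(SZ, SSSZ)), add(SZ, add(SSZ, Z)))
  [2] S(add(add(SZ, SSSZ), add(SZ, add(SSZ, Z))))
  [3] S(add(S(add(Z, SSSZ)), add(SZ, add(SSZ, Z))))
  [4] S(S(add(add(Z, SSSZ), add(SZ, add(SSZ, Z)))))
  [5] S(S(add(SSSZ, add(SZ, add(SSZ, Z)))))
  [6] S(S(S(add(SSZ, add(SZ, add(SSZ, Z))))))
  [7] S(S(S(S(add(SZ, add(SZ, add(SSZ, Z)))))))
  [8] S(S(S(S(S(add(Z, add(SZ, add(SSZ, Z))))))))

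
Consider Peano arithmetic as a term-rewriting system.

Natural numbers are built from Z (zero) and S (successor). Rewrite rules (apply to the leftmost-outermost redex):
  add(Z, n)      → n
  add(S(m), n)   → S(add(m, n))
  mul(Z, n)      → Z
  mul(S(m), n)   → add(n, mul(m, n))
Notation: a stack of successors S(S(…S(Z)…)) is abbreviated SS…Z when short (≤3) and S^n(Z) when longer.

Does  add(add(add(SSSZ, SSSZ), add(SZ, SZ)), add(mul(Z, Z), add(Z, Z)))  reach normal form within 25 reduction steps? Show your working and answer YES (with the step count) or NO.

Answer: YES — reaches normal form S^8(Z) in 25 ≤ 25 steps

Working:
  start: add(add(add(SSSZ, SSSZ), add(SZ, SZ)), add(mul(Z, Z), add(Z, Z)))
  →1  add(add(S(add(SSZ, SSSZ)), add(SZ, SZ)), add(mul(Z, Z), add(Z, Z)))
  →2  add(S(add(add(SSZ, SSSZ), add(SZ, SZ))), add(mul(Z, Z), add(Z, Z)))
  →3  S(add(add(add(SSZ, SSSZ), add(SZ, SZ)), add(mul(Z, Z), add(Z, Z))))
  →4  S(add(add(S(add(SZ, SSSZ)), add(SZ, SZ)), add(mul(Z, Z), add(Z, Z))))
  →5  S(add(S(add(add(SZ, SSSZ), add(SZ, SZ))), add(mul(Z, Z), add(Z, Z))))
  →6  S(S(add(add(add(SZ, SSSZ), add(SZ, SZ)), add(mul(Z, Z), add(Z, Z)))))
  →7  S(S(add(add(S(add(Z, SSSZ)), add(SZ, SZ)), add(mul(Z, Z), add(Z, Z)))))
  →8  S(S(add(S(add(add(Z, SSSZ), add(SZ, SZ))), add(mul(Z, Z), add(Z, Z)))))
  →9  S(S(S(add(add(add(Z, SSSZ), add(SZ, SZ)), add(mul(Z, Z), add(Z, Z))))))
  →10  S(S(S(add(add(SSSZ, add(SZ, SZ)), add(mul(Z, Z), add(Z, Z))))))
  →11  S(S(S(add(S(add(SSZ, add(SZ, SZ))), add(mul(Z, Z), add(Z, Z))))))
  →12  S(S(S(S(add(add(SSZ, add(SZ, SZ)), add(mul(Z, Z), add(Z, Z)))))))
  →13  S(S(S(S(add(S(add(SZ, add(SZ, SZ))), add(mul(Z, Z), add(Z, Z)))))))
  →14  S(S(S(S(S(add(add(SZ, add(SZ, SZ)), add(mul(Z, Z), add(Z, Z))))))))
  →15  S(S(S(S(S(add(S(add(Z, add(SZ, SZ))), add(mul(Z, Z), add(Z, Z))))))))
  →16  S(S(S(S(S(S(add(add(Z, add(SZ, SZ)), add(mul(Z, Z), add(Z, Z)))))))))
  →17  S(S(S(S(S(S(add(add(SZ, SZ), add(mul(Z, Z), add(Z, Z)))))))))
  →18  S(S(S(S(S(S(add(S(add(Z, SZ)), add(mul(Z, Z), add(Z, Z)))))))))
  →19  S(S(S(S(S(S(S(add(add(Z, SZ), add(mul(Z, Z), add(Z, Z))))))))))
  →20  S(S(S(S(S(S(S(add(SZ, add(mul(Z, Z), add(Z, Z))))))))))
  →21  S(S(S(S(S(S(S(S(add(Z, add(mul(Z, Z), add(Z, Z)))))))))))
  →22  S(S(S(S(S(S(S(S(add(mul(Z, Z), add(Z, Z))))))))))
  →23  S(S(S(S(S(S(S(S(add(Z, add(Z, Z))))))))))
  →24  S(S(S(S(S(S(S(S(add(Z, Z)))))))))
  →25  S^8(Z)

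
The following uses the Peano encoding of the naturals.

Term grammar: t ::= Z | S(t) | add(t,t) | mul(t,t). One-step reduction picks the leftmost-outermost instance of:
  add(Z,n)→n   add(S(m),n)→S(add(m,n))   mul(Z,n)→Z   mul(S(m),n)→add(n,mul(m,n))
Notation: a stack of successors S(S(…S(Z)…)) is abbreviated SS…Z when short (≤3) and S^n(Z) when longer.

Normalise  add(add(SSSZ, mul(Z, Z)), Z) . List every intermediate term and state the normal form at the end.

Answer: normal form = SSSZ  (in 9 steps)

Reduction:
  start: add(add(SSSZ, mul(Z, Z)), Z)
  →1  add(S(add(SSZ, mul(Z, Z))), Z)
  →2  S(add(add(SSZ, mul(Z, Z)), Z))
  →3  S(add(S(add(SZ, mul(Z, Z))), Z))
  →4  S(S(add(add(SZ, mul(Z, Z)), Z)))
  →5  S(S(add(S(add(Z, mul(Z, Z))), Z)))
  →6  S(S(S(add(add(Z, mul(Z, Z)), Z))))
  →7  S(S(S(add(mul(Z, Z), Z))))
  →8  S(S(S(add(Z, Z))))
  →9  SSSZ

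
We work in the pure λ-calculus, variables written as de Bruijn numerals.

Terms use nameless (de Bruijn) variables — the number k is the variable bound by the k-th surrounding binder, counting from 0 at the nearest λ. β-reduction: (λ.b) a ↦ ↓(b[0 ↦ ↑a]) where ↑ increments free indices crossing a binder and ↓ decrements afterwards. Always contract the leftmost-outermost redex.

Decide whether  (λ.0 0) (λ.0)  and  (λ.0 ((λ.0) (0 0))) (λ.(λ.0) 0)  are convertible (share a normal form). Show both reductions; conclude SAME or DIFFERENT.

Term A:
  start: (λ.0 0) (λ.0)
  →1  (λ.0) (λ.0)
  →2  λ.0

Term B:
  start: (λ.0 ((λ.0) (0 0))) (λ.(λ.0) 0)
  →1  (λ.(λ.0) 0) ((λ.0) ((λ.(λ.0) 0) (λ.(λ.0) 0)))
  →2  (λ.0) ((λ.0) ((λ.(λ.0) 0) (λ.(λ.0) 0)))
  →3  (λ.0) ((λ.(λ.0) 0) (λ.(λ.0) 0))
  →4  (λ.(λ.0) 0) (λ.(λ.0) 0)
  →5  (λ.0) (λ.(λ.0) 0)
  →6  λ.(λ.0) 0
  →7  λ.0

Answer: SAME — A ⇓ λ.0, B ⇓ λ.0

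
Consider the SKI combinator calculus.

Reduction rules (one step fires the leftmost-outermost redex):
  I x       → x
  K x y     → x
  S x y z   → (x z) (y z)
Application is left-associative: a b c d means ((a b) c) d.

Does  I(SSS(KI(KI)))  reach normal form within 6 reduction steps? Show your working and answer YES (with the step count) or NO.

  start: I(SSS(KI(KI)))
  →1  SSS(KI(KI))
  →2  S(KI(KI))(S(KI(KI)))
  →3  SI(S(KI(KI)))
  →4  SI(SI)

Answer: YES — reaches normal form SI(SI) in 4 ≤ 6 steps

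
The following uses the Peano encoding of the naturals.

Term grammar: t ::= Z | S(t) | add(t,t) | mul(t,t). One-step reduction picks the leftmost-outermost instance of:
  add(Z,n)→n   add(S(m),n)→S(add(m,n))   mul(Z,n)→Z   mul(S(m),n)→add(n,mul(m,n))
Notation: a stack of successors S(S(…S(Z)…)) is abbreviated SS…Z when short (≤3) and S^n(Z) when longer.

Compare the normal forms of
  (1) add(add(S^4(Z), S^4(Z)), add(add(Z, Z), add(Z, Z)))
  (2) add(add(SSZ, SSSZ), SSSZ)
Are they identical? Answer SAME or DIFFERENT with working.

Answer: SAME — A ⇓ S^8(Z), B ⇓ S^8(Z)

Reduction:
Term A:
  start: add(add(S^4(Z), S^4(Z)), add(add(Z, Z), add(Z, Z)))
  →1  add(S(add(SSSZ, S^4(Z))), add(add(Z, Z), add(Z, Z)))
  →2  S(add(add(SSSZ, S^4(Z)), add(add(Z, Z), add(Z, Z))))
  →3  S(add(S(add(SSZ, S^4(Z))), add(add(Z, Z), add(Z, Z))))
  →4  S(S(add(add(SSZ, S^4(Z)), add(add(Z, Z), add(Z, Z)))))
  →5  S(S(add(S(add(SZ, S^4(Z))), add(add(Z, Z), add(Z, Z)))))
  →6  S(S(S(add(add(SZ, S^4(Z)), add(add(Z, Z), add(Z, Z))))))
  →7  S(S(S(add(S(add(Z, S^4(Z))), add(add(Z, Z), add(Z, Z))))))
  →8  S(S(S(S(add(add(Z, S^4(Z)), add(add(Z, Z), add(Z, Z)))))))
  →9  S(S(S(S(add(S^4(Z), add(add(Z, Z), add(Z, Z)))))))
  →10  S(S(S(S(S(add(SSSZ, add(add(Z, Z), add(Z, Z))))))))
  →11  S(S(S(S(S(S(add(SSZ, add(add(Z, Z), add(Z, Z)))))))))
  →12  S(S(S(S(S(S(S(add(SZ, add(add(Z, Z), add(Z, Z))))))))))
  →13  S(S(S(S(S(S(S(S(add(Z, add(add(Z, Z), add(Z, Z)))))))))))
  →14  S(S(S(S(S(S(S(S(add(add(Z, Z), add(Z, Z))))))))))
  →15  S(S(S(S(S(S(S(S(add(Z, add(Z, Z))))))))))
  →16  S(S(S(S(S(S(S(S(add(Z, Z)))))))))
  →17  S^8(Z)

Term B:
  start: add(add(SSZ, SSSZ), SSSZ)
  →1  add(S(add(SZ, SSSZ)), SSSZ)
  →2  S(add(add(SZ, SSSZ), SSSZ))
  →3  S(add(S(add(Z, SSSZ)), SSSZ))
  →4  S(S(add(add(Z, SSSZ), SSSZ)))
  →5  S(S(add(SSSZ, SSSZ)))
  →6  S(S(S(add(SSZ, SSSZ))))
  →7  S(S(S(S(add(SZ, SSSZ)))))
  →8  S(S(S(S(S(add(Z, SSSZ))))))
  →9  S^8(Z)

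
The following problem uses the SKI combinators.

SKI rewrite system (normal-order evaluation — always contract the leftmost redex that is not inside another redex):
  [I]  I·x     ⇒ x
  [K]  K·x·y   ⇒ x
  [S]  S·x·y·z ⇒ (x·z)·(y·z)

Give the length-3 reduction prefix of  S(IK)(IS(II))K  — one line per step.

  start: S(IK)(IS(II))K
  [1] IKK(IS(II)K)
  [2] KK(IS(II)K)
  [3] K

Answer: after 3 steps: K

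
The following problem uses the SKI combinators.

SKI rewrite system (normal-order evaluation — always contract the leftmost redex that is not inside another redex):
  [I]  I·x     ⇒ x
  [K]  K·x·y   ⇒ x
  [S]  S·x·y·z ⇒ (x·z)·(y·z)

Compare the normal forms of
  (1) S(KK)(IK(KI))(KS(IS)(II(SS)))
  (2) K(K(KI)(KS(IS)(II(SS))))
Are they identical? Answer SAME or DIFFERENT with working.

Term A:
  start: S(KK)(IK(KI))(KS(IS)(II(SS)))
  →1  KK(KS(IS)(II(SS)))(IK(KI)(KS(IS)(II(SS))))
  →2  K(IK(KI)(KS(IS)(II(SS))))
  →3  K(K(KI)(KS(IS)(II(SS))))
  →4  K(KI)

Term B:
  start: K(K(KI)(KS(IS)(II(SS))))
  →1  K(KI)

Answer: SAME — A ⇓ K(KI), B ⇓ K(KI)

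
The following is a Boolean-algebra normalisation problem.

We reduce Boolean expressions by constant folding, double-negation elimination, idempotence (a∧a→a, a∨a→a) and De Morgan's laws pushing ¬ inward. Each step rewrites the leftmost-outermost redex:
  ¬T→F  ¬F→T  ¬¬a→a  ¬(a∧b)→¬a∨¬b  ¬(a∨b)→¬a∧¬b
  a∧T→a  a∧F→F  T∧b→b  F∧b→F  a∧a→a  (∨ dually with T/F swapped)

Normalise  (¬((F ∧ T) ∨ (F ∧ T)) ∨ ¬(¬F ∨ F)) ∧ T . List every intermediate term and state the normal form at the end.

Answer: normal form = T  (in 7 steps)

Working:
  start: (¬((F ∧ T) ∨ (F ∧ T)) ∨ ¬(¬F ∨ F)) ∧ T
  [1] ¬((F ∧ T) ∨ (F ∧ T)) ∨ ¬(¬F ∨ F)
  [2] (¬(F ∧ T) ∧ ¬(F ∧ T)) ∨ ¬(¬F ∨ F)
  [3] ¬(F ∧ T) ∨ ¬(¬F ∨ F)
  [4] (¬F ∨ ¬T) ∨ ¬(¬F ∨ F)
  [5] (T ∨ ¬T) ∨ ¬(¬F ∨ F)
  [6] T ∨ ¬(¬F ∨ F)
  [7] T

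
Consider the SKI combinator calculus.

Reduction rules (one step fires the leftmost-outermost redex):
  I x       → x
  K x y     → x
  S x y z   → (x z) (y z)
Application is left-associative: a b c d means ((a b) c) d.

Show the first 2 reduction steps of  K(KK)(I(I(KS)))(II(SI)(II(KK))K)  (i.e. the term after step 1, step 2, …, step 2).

Answer: after 2 steps: K

Working:
  start: K(KK)(I(I(KS)))(II(SI)(II(KK))K)
  [1] KK(II(SI)(II(KK))K)
  [2] K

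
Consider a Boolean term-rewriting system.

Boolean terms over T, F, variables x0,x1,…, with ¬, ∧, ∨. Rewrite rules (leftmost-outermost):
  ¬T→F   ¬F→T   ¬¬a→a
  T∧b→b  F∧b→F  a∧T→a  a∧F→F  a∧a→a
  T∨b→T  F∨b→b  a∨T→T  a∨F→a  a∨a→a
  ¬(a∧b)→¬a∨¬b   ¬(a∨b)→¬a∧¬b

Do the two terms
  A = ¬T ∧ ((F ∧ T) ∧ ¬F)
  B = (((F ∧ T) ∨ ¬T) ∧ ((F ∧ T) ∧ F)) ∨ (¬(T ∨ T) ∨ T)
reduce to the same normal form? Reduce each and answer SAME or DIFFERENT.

Term A:
  start: ¬T ∧ ((F ∧ T) ∧ ¬F)
  step 1: F ∧ ((F ∧ T) ∧ ¬F)
  step 2: F

Term B:
  start: (((F ∧ T) ∨ ¬T) ∧ ((F ∧ T) ∧ F)) ∨ (¬(T ∨ T) ∨ T)
  step 1: ((F ∨ ¬T) ∧ ((F ∧ T) ∧ F)) ∨ (¬(T ∨ T) ∨ T)
  step 2: (¬T ∧ ((F ∧ T) ∧ F)) ∨ (¬(T ∨ T) ∨ T)
  step 3: (F ∧ ((F ∧ T) ∧ F)) ∨ (¬(T ∨ T) ∨ T)
  step 4: F ∨ (¬(T ∨ T) ∨ T)
  step 5: ¬(T ∨ T) ∨ T
  step 6: T

Answer: DIFFERENT — A ⇓ F, B ⇓ T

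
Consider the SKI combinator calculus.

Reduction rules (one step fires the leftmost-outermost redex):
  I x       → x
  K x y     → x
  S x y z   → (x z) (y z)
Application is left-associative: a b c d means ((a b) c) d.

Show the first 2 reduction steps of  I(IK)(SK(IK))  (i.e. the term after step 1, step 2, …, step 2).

  start: I(IK)(SK(IK))
  [1] IK(SK(IK))
  [2] K(SK(IK))

Answer: after 2 steps: K(SK(IK))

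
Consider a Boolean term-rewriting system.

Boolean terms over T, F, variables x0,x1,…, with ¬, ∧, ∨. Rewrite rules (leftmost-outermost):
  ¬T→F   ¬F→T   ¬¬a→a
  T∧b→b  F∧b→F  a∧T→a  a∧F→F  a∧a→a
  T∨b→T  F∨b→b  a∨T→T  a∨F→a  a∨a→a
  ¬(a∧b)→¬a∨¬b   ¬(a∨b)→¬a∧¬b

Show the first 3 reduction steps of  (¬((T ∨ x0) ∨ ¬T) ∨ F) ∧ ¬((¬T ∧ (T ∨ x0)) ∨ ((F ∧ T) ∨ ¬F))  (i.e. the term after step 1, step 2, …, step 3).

  start: (¬((T ∨ x0) ∨ ¬T) ∨ F) ∧ ¬((¬T ∧ (T ∨ x0)) ∨ ((F ∧ T) ∨ ¬F))
  [1] ¬((T ∨ x0) ∨ ¬T) ∧ ¬((¬T ∧ (T ∨ x0)) ∨ ((F ∧ T) ∨ ¬F))
  [2] (¬(T ∨ x0) ∧ ¬¬T) ∧ ¬((¬T ∧ (T ∨ x0)) ∨ ((F ∧ T) ∨ ¬F))
  [3] ((¬T ∧ ¬x0) ∧ ¬¬T) ∧ ¬((¬T ∧ (T ∨ x0)) ∨ ((F ∧ T) ∨ ¬F))

Answer: after 3 steps: ((¬T ∧ ¬x0) ∧ ¬¬T) ∧ ¬((¬T ∧ (T ∨ x0)) ∨ ((F ∧ T) ∨ ¬F))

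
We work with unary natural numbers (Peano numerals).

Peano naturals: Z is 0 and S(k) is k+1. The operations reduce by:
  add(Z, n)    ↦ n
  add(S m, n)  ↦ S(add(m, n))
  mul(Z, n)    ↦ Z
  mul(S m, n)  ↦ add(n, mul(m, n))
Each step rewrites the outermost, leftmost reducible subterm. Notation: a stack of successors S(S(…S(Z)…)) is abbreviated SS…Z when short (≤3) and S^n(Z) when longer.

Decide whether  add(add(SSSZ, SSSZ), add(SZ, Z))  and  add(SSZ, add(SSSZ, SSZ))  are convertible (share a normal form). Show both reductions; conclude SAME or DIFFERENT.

Term A:
  start: add(add(SSSZ, SSSZ), add(SZ, Z))
  [1] add(S(add(SSZ, SSSZ)), add(SZ, Z))
  [2] S(add(add(SSZ, SSSZ), add(SZ, Z)))
  [3] S(add(S(add(SZ, SSSZ)), add(SZ, Z)))
  [4] S(S(add(add(SZ, SSSZ), add(SZ, Z))))
  [5] S(S(add(S(add(Z, SSSZ)), add(SZ, Z))))
  [6] S(S(S(add(add(Z, SSSZ), add(SZ, Z)))))
  [7] S(S(S(add(SSSZ, add(SZ, Z)))))
  [8] S(S(S(S(add(SSZ, add(SZ, Z))))))
  [9] S(S(S(S(S(add(SZ, add(SZ, Z)))))))
  [10] S(S(S(S(S(S(add(Z, add(SZ, Z))))))))
  [11] S(S(S(S(S(S(add(SZ, Z)))))))
  [12] S(S(S(S(S(S(S(add(Z, Z))))))))
  [13] S^7(Z)

Term B:
  start: add(SSZ, add(SSSZ, SSZ))
  [1] S(add(SZ, add(SSSZ, SSZ)))
  [2] S(S(add(Z, add(SSSZ, SSZ))))
  [3] S(S(add(SSSZ, SSZ)))
  [4] S(S(S(add(SSZ, SSZ))))
  [5] S(S(S(S(add(SZ, SSZ)))))
  [6] S(S(S(S(S(add(Z, SSZ))))))
  [7] S^7(Z)

Answer: SAME — A ⇓ S^7(Z), B ⇓ S^7(Z)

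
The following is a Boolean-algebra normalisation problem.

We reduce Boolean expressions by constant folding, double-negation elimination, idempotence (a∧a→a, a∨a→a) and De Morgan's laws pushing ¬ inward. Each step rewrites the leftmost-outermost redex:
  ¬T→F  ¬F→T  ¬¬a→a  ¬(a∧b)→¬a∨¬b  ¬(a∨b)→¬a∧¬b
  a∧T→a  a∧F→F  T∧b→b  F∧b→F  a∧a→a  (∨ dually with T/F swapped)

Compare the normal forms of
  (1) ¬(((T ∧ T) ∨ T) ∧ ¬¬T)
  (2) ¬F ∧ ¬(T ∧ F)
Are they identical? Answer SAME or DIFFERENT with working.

Term A:
  start: ¬(((T ∧ T) ∨ T) ∧ ¬¬T)
  →1  ¬((T ∧ T) ∨ T) ∨ ¬¬¬T
  →2  (¬(T ∧ T) ∧ ¬T) ∨ ¬¬¬T
  →3  ((¬T ∨ ¬T) ∧ ¬T) ∨ ¬¬¬T
  →4  (¬T ∧ ¬T) ∨ ¬¬¬T
  →5  ¬T ∨ ¬¬¬T
  →6  F ∨ ¬¬¬T
  →7  ¬¬¬T
  →8  ¬T
  →9  F

Term B:
  start: ¬F ∧ ¬(T ∧ F)
  →1  T ∧ ¬(T ∧ F)
  →2  ¬(T ∧ F)
  →3  ¬T ∨ ¬F
  →4  F ∨ ¬F
  →5  ¬F
  →6  T

Answer: DIFFERENT — A ⇓ F, B ⇓ T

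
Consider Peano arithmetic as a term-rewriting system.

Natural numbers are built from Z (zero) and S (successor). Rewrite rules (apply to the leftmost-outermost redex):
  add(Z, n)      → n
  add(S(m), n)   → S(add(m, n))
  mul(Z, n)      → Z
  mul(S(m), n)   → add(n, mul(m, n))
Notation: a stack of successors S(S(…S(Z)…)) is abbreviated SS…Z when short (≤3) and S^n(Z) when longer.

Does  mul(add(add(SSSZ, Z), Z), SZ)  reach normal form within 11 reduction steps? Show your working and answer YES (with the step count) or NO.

  start: mul(add(add(SSSZ, Z), Z), SZ)
  [1] mul(add(S(add(SSZ, Z)), Z), SZ)
  [2] mul(S(add(add(SSZ, Z), Z)), SZ)
  [3] add(SZ, mul(add(add(SSZ, Z), Z), SZ))
  [4] S(add(Z, mul(add(add(SSZ, Z), Z), SZ)))
  [5] S(mul(add(add(SSZ, Z), Z), SZ))
  [6] S(mul(add(S(add(SZ, Z)), Z), SZ))
  [7] S(mul(S(add(add(SZ, Z), Z)), SZ))
  [8] S(add(SZ, mul(add(add(SZ, Z), Z), SZ)))
  [9] S(S(add(Z, mul(add(add(SZ, Z), Z), SZ))))
  [10] S(S(mul(add(add(SZ, Z), Z), SZ)))
  [11] S(S(mul(add(S(add(Z, Z)), Z), SZ)))

Answer: NO — after 11 steps the term is S(S(mul(add(S(add(Z, Z)), Z), SZ))), not yet normal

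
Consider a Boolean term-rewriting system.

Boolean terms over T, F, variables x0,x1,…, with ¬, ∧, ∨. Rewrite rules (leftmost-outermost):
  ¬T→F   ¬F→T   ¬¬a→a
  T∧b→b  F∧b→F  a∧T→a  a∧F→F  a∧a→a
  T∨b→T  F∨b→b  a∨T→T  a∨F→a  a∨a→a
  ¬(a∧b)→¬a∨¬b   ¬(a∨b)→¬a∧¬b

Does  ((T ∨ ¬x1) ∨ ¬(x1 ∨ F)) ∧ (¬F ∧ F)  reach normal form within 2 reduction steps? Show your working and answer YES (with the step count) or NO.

Answer: NO — after 2 steps the term is T ∧ (¬F ∧ F), not yet normal

Working:
  start: ((T ∨ ¬x1) ∨ ¬(x1 ∨ F)) ∧ (¬F ∧ F)
  step 1: (T ∨ ¬(x1 ∨ F)) ∧ (¬F ∧ F)
  step 2: T ∧ (¬F ∧ F)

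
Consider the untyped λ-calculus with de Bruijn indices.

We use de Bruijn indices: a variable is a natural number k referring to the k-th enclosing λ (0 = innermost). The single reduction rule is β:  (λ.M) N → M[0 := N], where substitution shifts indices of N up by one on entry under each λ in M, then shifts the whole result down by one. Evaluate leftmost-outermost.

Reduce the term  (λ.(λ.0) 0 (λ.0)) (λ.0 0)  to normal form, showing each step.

Answer: normal form = λ.0  (in 4 steps)

Working:
  start: (λ.(λ.0) 0 (λ.0)) (λ.0 0)
  [1] (λ.0) (λ.0 0) (λ.0)
  [2] (λ.0 0) (λ.0)
  [3] (λ.0) (λ.0)
  [4] λ.0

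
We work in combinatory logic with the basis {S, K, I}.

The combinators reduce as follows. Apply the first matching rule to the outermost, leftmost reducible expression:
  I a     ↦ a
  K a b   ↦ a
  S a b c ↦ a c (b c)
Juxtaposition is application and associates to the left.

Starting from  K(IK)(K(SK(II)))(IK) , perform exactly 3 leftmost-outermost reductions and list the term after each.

  start: K(IK)(K(SK(II)))(IK)
  →1  IK(IK)
  →2  K(IK)
  →3  KK

Answer: after 3 steps: KK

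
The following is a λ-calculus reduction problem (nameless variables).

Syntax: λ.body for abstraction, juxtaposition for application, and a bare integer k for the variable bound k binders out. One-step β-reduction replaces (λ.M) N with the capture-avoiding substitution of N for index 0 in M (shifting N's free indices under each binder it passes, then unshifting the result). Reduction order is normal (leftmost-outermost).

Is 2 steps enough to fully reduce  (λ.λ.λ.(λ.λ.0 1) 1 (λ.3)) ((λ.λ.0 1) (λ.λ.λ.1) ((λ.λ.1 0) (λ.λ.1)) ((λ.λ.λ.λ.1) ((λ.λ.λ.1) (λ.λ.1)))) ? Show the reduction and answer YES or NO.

  start: (λ.λ.λ.(λ.λ.0 1) 1 (λ.3)) ((λ.λ.0 1) (λ.λ.λ.1) ((λ.λ.1 0) (λ.λ.1)) ((λ.λ.λ.λ.1) ((λ.λ.λ.1) (λ.λ.1))))
  [1] λ.λ.(λ.λ.0 1) 1 (λ.(λ.λ.0 1) (λ.λ.λ.1) ((λ.λ.1 0) (λ.λ.1)) ((λ.λ.λ.λ.1) ((λ.λ.λ.1) (λ.λ.1))))
  [2] λ.λ.(λ.0 2) (λ.(λ.λ.0 1) (λ.λ.λ.1) ((λ.λ.1 0) (λ.λ.1)) ((λ.λ.λ.λ.1) ((λ.λ.λ.1) (λ.λ.1))))

Answer: NO — after 2 steps the term is λ.λ.(λ.0 2) (λ.(λ.λ.0 1) (λ.λ.λ.1) ((λ.λ.1 0) (λ.λ.1)) ((λ.λ.λ.λ.1) ((λ.λ.λ.1) (λ.λ.1)))), not yet normal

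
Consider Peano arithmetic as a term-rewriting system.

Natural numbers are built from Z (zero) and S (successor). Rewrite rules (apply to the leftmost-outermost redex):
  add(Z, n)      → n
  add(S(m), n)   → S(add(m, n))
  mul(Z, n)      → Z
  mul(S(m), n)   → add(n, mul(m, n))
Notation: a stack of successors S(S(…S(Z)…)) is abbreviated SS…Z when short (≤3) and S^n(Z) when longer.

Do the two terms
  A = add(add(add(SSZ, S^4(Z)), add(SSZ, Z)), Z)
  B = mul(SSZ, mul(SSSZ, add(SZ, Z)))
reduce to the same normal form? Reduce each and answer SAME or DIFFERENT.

Answer: DIFFERENT — A ⇓ S^8(Z), B ⇓ S^6(Z)

Derivation:
Term A:
  start: add(add(add(SSZ, S^4(Z)), add(SSZ, Z)), Z)
  [1] add(add(S(add(SZ, S^4(Z))), add(SSZ, Z)), Z)
  [2] add(S(add(add(SZ, S^4(Z)), add(SSZ, Z))), Z)
  [3] S(add(add(add(SZ, S^4(Z)), add(SSZ, Z)), Z))
  [4] S(add(add(S(add(Z, S^4(Z))), add(SSZ, Z)), Z))
  [5] S(add(S(add(add(Z, S^4(Z)), add(SSZ, Z))), Z))
  [6] S(S(add(add(add(Z, S^4(Z)), add(SSZ, Z)), Z)))
  [7] S(S(add(add(S^4(Z), add(SSZ, Z)), Z)))
  [8] S(S(add(S(add(SSSZ, add(SSZ, Z))), Z)))
  [9] S(S(S(add(add(SSSZ, add(SSZ, Z)), Z))))
  [10] S(S(S(add(S(add(SSZ, add(SSZ, Z))), Z))))
  [11] S(S(S(S(add(add(SSZ, add(SSZ, Z)), Z)))))
  [12] S(S(S(S(add(S(add(SZ, add(SSZ, Z))), Z)))))
  [13] S(S(S(S(S(add(add(SZ, add(SSZ, Z)), Z))))))
  [14] S(S(S(S(S(add(S(add(Z, add(SSZ, Z))), Z))))))
  [15] S(S(S(S(S(S(add(add(Z, add(SSZ, Z)), Z)))))))
  [16] S(S(S(S(S(S(add(add(SSZ, Z), Z)))))))
  [17] S(S(S(S(S(S(add(S(add(SZ, Z)), Z)))))))
  [18] S(S(S(S(S(S(S(add(add(SZ, Z), Z))))))))
  [19] S(S(S(S(S(S(S(add(S(add(Z, Z)), Z))))))))
  [20] S(S(S(S(S(S(S(S(add(add(Z, Z), Z)))))))))
  [21] S(S(S(S(S(S(S(S(add(Z, Z)))))))))
  [22] S^8(Z)

Term B:
  start: mul(SSZ, mul(SSSZ, add(SZ, Z)))
  [1] add(mul(SSSZ, add(SZ, Z)), mul(SZ, mul(SSSZ, add(SZ, Z))))
  [2] add(add(add(SZ, Z), mul(SSZ, add(SZ, Z))), mul(SZ, mul(SSSZ, add(SZ, Z))))
  [3] add(add(S(add(Z, Z)), mul(SSZ, add(SZ, Z))), mul(SZ, mul(SSSZ, add(SZ, Z))))
  [4] add(S(add(add(Z, Z), mul(SSZ, add(SZ, Z)))), mul(SZ, mul(SSSZ, add(SZ, Z))))
  [5] S(add(add(add(Z, Z), mul(SSZ, add(SZ, Z))), mul(SZ, mul(SSSZ, add(SZ, Z)))))
  [6] S(add(add(Z, mul(SSZ, add(SZ, Z))), mul(SZ, mul(SSSZ, add(SZ, Z)))))
  [7] S(add(mul(SSZ, add(SZ, Z)), mul(SZ, mul(SSSZ, add(SZ, Z)))))
  [8] S(add(add(add(SZ, Z), mul(SZ, add(SZ, Z))), mul(SZ, mul(SSSZ, add(SZ, Z)))))
  [9] S(add(add(S(add(Z, Z)), mul(SZ, add(SZ, Z))), mul(SZ, mul(SSSZ, add(SZ, Z)))))
  [10] S(add(S(add(add(Z, Z), mul(SZ, add(SZ, Z)))), mul(SZ, mul(SSSZ, add(SZ, Z)))))
  [11] S(S(add(add(add(Z, Z), mul(SZ, add(SZ, Z))), mul(SZ, mul(SSSZ, add(SZ, Z))))))
  [12] S(S(add(add(Z, mul(SZ, add(SZ, Z))), mul(SZ, mul(SSSZ, add(SZ, Z))))))
  [13] S(S(add(mul(SZ, add(SZ, Z)), mul(SZ, mul(SSSZ, add(SZ, Z))))))
  [14] S(S(add(add(add(SZ, Z), mul(Z, add(SZ, Z))), mul(SZ, mul(SSSZ, add(SZ, Z))))))
  [15] S(S(add(add(S(add(Z, Z)), mul(Z, add(SZ, Z))), mul(SZ, mul(SSSZ, add(SZ, Z))))))
  [16] S(S(add(S(add(add(Z, Z), mul(Z, add(SZ, Z)))), mul(SZ, mul(SSSZ, add(SZ, Z))))))
  [17] S(S(S(add(add(add(Z, Z), mul(Z, add(SZ, Z))), mul(SZ, mul(SSSZ, add(SZ, Z)))))))
  [18] S(S(S(add(add(Z, mul(Z, add(SZ, Z))), mul(SZ, mul(SSSZ, add(SZ, Z)))))))
  [19] S(S(S(add(mul(Z, add(SZ, Z)), mul(SZ, mul(SSSZ, add(SZ, Z)))))))
  [20] S(S(S(add(Z, mul(SZ, mul(SSSZ, add(SZ, Z)))))))
  [21] S(S(S(mul(SZ, mul(SSSZ, add(SZ, Z))))))
  [22] S(S(S(add(mul(SSSZ, add(SZ, Z)), mul(Z, mul(SSSZ, add(SZ, Z)))))))
  [23] S(S(S(add(add(add(SZ, Z), mul(SSZ, add(SZ, Z))), mul(Z, mul(SSSZ, add(SZ, Z)))))))
  [24] S(S(S(add(add(S(add(Z, Z)), mul(SSZ, add(SZ, Z))), mul(Z, mul(SSSZ, add(SZ, Z)))))))
  [25] S(S(S(add(S(add(add(Z, Z), mul(SSZ, add(SZ, Z)))), mul(Z, mul(SSSZ, add(SZ, Z)))))))
  [26] S(S(S(S(add(add(add(Z, Z), mul(SSZ, add(SZ, Z))), mul(Z, mul(SSSZ, add(SZ, Z))))))))
  [27] S(S(S(S(add(add(Z, mul(SSZ, add(SZ, Z))), mul(Z, mul(SSSZ, add(SZ, Z))))))))
  [28] S(S(S(S(add(mul(SSZ, add(SZ, Z)), mul(Z, mul(SSSZ, add(SZ, Z))))))))
  [29] S(S(S(S(add(add(add(SZ, Z), mul(SZ, add(SZ, Z))), mul(Z, mul(SSSZ, add(SZ, Z))))))))
  [30] S(S(S(S(add(add(S(add(Z, Z)), mul(SZ, add(SZ, Z))), mul(Z, mul(SSSZ, add(SZ, Z))))))))
  [31] S(S(S(S(add(S(add(add(Z, Z), mul(SZ, add(SZ, Z)))), mul(Z, mul(SSSZ, add(SZ, Z))))))))
  [32] S(S(S(S(S(add(add(add(Z, Z), mul(SZ, add(SZ, Z))), mul(Z, mul(SSSZ, add(SZ, Z)))))))))
  [33] S(S(S(S(S(add(add(Z, mul(SZ, add(SZ, Z))), mul(Z, mul(SSSZ, add(SZ, Z)))))))))
  [34] S(S(S(S(S(add(mul(SZ, add(SZ, Z)), mul(Z, mul(SSSZ, add(SZ, Z)))))))))
  [35] S(S(S(S(S(add(add(add(SZ, Z), mul(Z, add(SZ, Z))), mul(Z, mul(SSSZ, add(SZ, Z)))))))))
  [36] S(S(S(S(S(add(add(S(add(Z, Z)), mul(Z, add(SZ, Z))), mul(Z, mul(SSSZ, add(SZ, Z)))))))))
  [37] S(S(S(S(S(add(S(add(add(Z, Z), mul(Z, add(SZ, Z)))), mul(Z, mul(SSSZ, add(SZ, Z)))))))))
  [38] S(S(S(S(S(S(add(add(add(Z, Z), mul(Z, add(SZ, Z))), mul(Z, mul(SSSZ, add(SZ, Z))))))))))
  [39] S(S(S(S(S(S(add(add(Z, mul(Z, add(SZ, Z))), mul(Z, mul(SSSZ, add(SZ, Z))))))))))
  [40] S(S(S(S(S(S(add(mul(Z, add(SZ, Z)), mul(Z, mul(SSSZ, add(SZ, Z))))))))))
  [41] S(S(S(S(S(S(add(Z, mul(Z, mul(SSSZ, add(SZ, Z))))))))))
  [42] S(S(S(S(S(S(mul(Z, mul(SSSZ, add(SZ, Z)))))))))
  [43] S^6(Z)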